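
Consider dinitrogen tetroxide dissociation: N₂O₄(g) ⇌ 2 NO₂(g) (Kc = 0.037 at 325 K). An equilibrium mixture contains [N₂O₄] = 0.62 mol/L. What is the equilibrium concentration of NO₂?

[NO₂] = 0.15 mol/L

At equilibrium, Kc = [NO₂]² / [N₂O₄] = 0.037.
([NO₂])² / (0.62) = 0.037
[NO₂]² = 0.0229 ⇒ [NO₂] = 0.15 mol/L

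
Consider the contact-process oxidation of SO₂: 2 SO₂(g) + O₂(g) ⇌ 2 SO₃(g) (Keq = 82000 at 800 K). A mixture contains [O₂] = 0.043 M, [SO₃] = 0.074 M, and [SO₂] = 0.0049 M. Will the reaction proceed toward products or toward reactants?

Q = [SO₃]² / ([SO₂]²·[O₂]) = (0.074)² / ((0.0049)²·(0.043)) = 5300
Q = 5300 < Keq = 82000, so the forward reaction proceeds.

forward (toward products)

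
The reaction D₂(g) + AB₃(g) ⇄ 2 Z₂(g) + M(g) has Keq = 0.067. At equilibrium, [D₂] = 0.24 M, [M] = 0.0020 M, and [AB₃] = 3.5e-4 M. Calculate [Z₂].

At equilibrium, Keq = [Z₂]²·[M] / ([D₂]·[AB₃]) = 0.067.
([Z₂])²·(0.0020) / ((0.24)·(3.5e-4)) = 0.067
[Z₂]² = 0.00281 ⇒ [Z₂] = 0.053 M

[Z₂] = 0.053 M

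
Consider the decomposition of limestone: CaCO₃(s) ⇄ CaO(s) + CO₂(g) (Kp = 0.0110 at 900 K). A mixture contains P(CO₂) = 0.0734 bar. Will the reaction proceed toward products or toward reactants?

(CaCO₃, CaO are pure solids — omitted from Qp.)
Qp = P(CO₂) = 0.0734
Qp = 0.0734 > Kp = 0.0110, so the reverse reaction proceeds.

reverse (toward reactants)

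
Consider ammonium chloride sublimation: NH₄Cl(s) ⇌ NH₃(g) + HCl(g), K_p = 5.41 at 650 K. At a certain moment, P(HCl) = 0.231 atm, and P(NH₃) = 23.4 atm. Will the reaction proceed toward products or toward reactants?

neither direction; the system is at equilibrium

(NH₄Cl is a pure solid — omitted from Q_p.)
Q_p = P(NH₃)·P(HCl) = (23.4)·(0.231) = 5.41
Q_p = 5.41 = K_p, so the system is already at equilibrium.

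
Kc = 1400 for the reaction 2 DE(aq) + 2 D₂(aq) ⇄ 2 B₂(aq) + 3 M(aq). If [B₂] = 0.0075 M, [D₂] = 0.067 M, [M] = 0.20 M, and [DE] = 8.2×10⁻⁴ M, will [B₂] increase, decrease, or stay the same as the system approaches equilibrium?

Qc = [B₂]²·[M]³ / ([DE]²·[D₂]²) = (0.0075)²·(0.20)³ / ((8.2×10⁻⁴)²·(0.067)²) = 150
Qc = 150 < Kc = 1400: net forward reaction.
B₂ is a product, so it increases.

increase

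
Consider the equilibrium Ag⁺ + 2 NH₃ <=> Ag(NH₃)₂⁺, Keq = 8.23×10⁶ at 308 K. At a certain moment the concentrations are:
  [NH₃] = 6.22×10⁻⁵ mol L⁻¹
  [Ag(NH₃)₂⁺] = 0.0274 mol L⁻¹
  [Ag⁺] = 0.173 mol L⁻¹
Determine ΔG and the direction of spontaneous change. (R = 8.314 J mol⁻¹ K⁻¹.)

Q = [Ag(NH₃)₂⁺] / ([Ag⁺]·[NH₃]²) = (0.0274) / ((0.173)·(6.22×10⁻⁵)²) = 4.09×10⁷
ΔG = RT ln(Q/Keq) = (8.314 J mol⁻¹ K⁻¹)(308 K) × ln(4.09×10⁷/8.23×10⁶)
   = (2.561 kJ/mol)(1.603) = 4.11 kJ/mol
ΔG > 0, so the forward reaction is non-spontaneous (proceeds in reverse).

ΔG = 4.11 kJ/mol; the forward reaction is non-spontaneous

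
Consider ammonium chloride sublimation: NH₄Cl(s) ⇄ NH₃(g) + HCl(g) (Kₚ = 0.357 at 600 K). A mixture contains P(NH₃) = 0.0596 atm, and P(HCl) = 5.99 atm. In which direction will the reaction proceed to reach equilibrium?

(NH₄Cl is a pure solid — omitted from Qₚ.)
Qₚ = P(NH₃)·P(HCl) = (0.0596)·(5.99) = 0.357
Qₚ = 0.357 = Kₚ, so the system is already at equilibrium.

at equilibrium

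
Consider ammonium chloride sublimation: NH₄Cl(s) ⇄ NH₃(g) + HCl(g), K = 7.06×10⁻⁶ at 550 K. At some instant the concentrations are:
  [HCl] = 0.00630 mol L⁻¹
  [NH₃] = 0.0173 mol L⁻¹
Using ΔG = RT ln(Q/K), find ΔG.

ΔG = 12.5 kJ/mol

(NH₄Cl is a pure solid — omitted from Q.)
Q = [NH₃]·[HCl] = (0.0173)·(0.00630) = 1.09×10⁻⁴
ΔG = RT ln(Q/K) = (8.314 J mol⁻¹ K⁻¹)(550 K) × ln(1.09×10⁻⁴/7.06×10⁻⁶)
   = (4.573 kJ/mol)(2.737) = 12.5 kJ/mol
ΔG > 0, so the forward reaction is non-spontaneous (proceeds in reverse).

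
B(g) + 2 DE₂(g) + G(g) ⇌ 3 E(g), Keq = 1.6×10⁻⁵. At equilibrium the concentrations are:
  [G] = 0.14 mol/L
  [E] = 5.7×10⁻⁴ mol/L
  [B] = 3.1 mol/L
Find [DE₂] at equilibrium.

At equilibrium, Keq = [E]³ / ([B]·[DE₂]²·[G]) = 1.6×10⁻⁵.
(5.7×10⁻⁴)³ / ((3.1)·([DE₂])²·(0.14)) = 1.6×10⁻⁵
[DE₂]² = 2.67×10⁻⁵ ⇒ [DE₂] = 0.0052 mol/L

[DE₂] = 0.0052 mol/L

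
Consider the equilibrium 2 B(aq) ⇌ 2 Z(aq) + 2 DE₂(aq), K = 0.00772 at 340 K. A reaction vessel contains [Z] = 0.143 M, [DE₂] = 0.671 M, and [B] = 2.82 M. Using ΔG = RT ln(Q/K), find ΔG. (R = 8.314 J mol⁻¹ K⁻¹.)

Q = [Z]²·[DE₂]² / [B]² = (0.143)²·(0.671)² / (2.82)² = 0.00116
ΔG = RT ln(Q/K) = (8.314 J mol⁻¹ K⁻¹)(340 K) × ln(0.00116/0.00772)
   = (2.827 kJ/mol)(-1.895) = -5.36 kJ/mol
ΔG < 0, so the forward reaction is spontaneous (proceeds forward).

ΔG = -5.36 kJ/mol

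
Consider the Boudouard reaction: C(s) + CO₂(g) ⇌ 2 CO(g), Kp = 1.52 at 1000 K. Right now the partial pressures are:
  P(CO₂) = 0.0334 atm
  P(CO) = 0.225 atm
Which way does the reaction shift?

neither direction; the system is at equilibrium

(C is a pure solid — omitted from Qp.)
Qp = P(CO)² / P(CO₂) = (0.225)² / (0.0334) = 1.52
Qp = 1.52 = Kp, so the system is already at equilibrium.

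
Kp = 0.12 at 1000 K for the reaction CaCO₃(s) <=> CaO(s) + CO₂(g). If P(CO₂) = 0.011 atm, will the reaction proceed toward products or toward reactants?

(CaCO₃, CaO are pure solids — omitted from Qp.)
Qp = P(CO₂) = 0.011
Qp = 0.011 < Kp = 0.12, so the forward reaction proceeds.

to the right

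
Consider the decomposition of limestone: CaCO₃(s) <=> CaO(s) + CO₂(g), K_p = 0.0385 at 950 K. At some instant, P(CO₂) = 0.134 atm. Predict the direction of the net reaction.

(CaCO₃, CaO are pure solids — omitted from Q_p.)
Q_p = P(CO₂) = 0.134
Q_p = 0.134 > K_p = 0.0385, so the reverse reaction proceeds.

toward reactants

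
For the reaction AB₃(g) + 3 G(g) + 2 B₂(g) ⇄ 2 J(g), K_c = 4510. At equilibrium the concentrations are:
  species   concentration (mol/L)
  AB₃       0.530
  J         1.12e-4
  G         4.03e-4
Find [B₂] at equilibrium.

[B₂] = 0.283 mol/L

At equilibrium, K_c = [J]² / ([AB₃]·[G]³·[B₂]²) = 4510.
(1.12e-4)² / ((0.530)·(4.03e-4)³·([B₂])²) = 4510
[B₂]² = 0.0802 ⇒ [B₂] = 0.283 mol/L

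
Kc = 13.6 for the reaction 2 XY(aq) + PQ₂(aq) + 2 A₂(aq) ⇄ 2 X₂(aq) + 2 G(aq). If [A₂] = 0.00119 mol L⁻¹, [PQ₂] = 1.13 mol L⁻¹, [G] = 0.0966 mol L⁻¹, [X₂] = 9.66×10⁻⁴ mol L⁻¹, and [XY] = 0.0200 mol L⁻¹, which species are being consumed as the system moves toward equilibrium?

none (at equilibrium)

Qc = [X₂]²·[G]² / ([XY]²·[PQ₂]·[A₂]²) = (9.66×10⁻⁴)²·(0.0966)² / ((0.0200)²·(1.13)·(0.00119)²) = 13.6
Qc = 13.6 = Kc; the system is at equilibrium.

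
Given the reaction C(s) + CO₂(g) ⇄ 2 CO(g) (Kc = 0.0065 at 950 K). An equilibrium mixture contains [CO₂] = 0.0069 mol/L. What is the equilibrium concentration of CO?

[CO] = 0.0067 mol/L

(C is a pure solid — omitted from Kc.)
At equilibrium, Kc = [CO]² / [CO₂] = 0.0065.
([CO])² / (0.0069) = 0.0065
[CO]² = 4.48×10⁻⁵ ⇒ [CO] = 0.0067 mol/L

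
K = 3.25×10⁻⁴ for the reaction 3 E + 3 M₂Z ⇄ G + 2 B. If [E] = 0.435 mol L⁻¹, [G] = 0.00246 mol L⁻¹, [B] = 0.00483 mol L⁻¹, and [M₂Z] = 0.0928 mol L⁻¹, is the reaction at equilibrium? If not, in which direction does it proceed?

Q = [G]·[B]² / ([E]³·[M₂Z]³) = (0.00246)·(0.00483)² / ((0.435)³·(0.0928)³) = 8.72×10⁻⁴
Q = 8.72×10⁻⁴ > K = 3.25×10⁻⁴, so the reverse reaction proceeds.

in the reverse direction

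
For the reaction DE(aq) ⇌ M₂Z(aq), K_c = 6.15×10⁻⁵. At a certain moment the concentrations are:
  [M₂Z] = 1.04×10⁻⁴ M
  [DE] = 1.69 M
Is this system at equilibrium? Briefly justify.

Q_c = [M₂Z] / [DE] = (1.04×10⁻⁴) / (1.69) = 6.15×10⁻⁵
Q_c = 6.15×10⁻⁵ = K_c; the system is at equilibrium.

yes, at equilibrium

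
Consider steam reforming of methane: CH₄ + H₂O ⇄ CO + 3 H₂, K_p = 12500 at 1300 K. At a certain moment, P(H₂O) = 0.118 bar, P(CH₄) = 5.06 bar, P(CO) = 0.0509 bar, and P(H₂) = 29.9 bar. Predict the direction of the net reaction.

Q_p = P(CO)·P(H₂)³ / (P(CH₄)·P(H₂O)) = (0.0509)·(29.9)³ / ((5.06)·(0.118)) = 2280
Q_p = 2280 < K_p = 12500, so the forward reaction proceeds.

to the right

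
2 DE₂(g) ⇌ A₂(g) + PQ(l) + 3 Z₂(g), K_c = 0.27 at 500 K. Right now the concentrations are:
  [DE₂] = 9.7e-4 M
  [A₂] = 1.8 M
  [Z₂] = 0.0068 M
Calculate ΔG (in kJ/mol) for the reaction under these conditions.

ΔG = 3.33 kJ/mol

(PQ is a pure liquid — omitted from Q_c.)
Q_c = [A₂]·[Z₂]³ / [DE₂]² = (1.8)·(0.0068)³ / (9.7e-4)² = 0.602
ΔG = RT ln(Q_c/K_c) = (8.314 J mol⁻¹ K⁻¹)(500 K) × ln(0.602/0.27)
   = (4.157 kJ/mol)(0.8018) = 3.33 kJ/mol
ΔG > 0, so the forward reaction is non-spontaneous (proceeds in reverse).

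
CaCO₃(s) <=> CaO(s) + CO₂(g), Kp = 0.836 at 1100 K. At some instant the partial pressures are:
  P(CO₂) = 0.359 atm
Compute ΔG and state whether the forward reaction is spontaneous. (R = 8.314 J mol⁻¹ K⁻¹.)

ΔG = -7.73 kJ/mol; the forward reaction is spontaneous

(CaCO₃, CaO are pure solids — omitted from Qp.)
Qp = P(CO₂) = 0.359
ΔG = RT ln(Qp/Kp) = (8.314 J mol⁻¹ K⁻¹)(1100 K) × ln(0.359/0.836)
   = (9.145 kJ/mol)(-0.8453) = -7.73 kJ/mol
ΔG < 0, so the forward reaction is spontaneous (proceeds forward).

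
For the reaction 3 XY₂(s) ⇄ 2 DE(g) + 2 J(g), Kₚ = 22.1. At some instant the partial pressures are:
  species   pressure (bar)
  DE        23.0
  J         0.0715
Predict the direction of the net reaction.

to the right

(XY₂ is a pure solid — omitted from Qₚ.)
Qₚ = P(DE)²·P(J)² = (23.0)²·(0.0715)² = 2.70
Qₚ = 2.70 < Kₚ = 22.1, so the forward reaction proceeds.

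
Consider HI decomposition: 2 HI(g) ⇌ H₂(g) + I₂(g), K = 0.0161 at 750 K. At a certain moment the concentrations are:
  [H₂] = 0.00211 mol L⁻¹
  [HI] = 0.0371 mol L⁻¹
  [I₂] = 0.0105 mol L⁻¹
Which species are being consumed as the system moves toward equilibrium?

none (at equilibrium)

Q = [H₂]·[I₂] / [HI]² = (0.00211)·(0.0105) / (0.0371)² = 0.0161
Q = 0.0161 = K; the system is at equilibrium.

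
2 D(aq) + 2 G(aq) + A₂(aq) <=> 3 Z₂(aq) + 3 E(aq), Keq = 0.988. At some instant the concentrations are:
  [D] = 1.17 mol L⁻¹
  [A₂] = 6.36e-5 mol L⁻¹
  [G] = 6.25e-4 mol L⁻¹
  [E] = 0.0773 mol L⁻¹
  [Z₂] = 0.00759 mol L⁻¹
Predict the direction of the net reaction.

Q = [Z₂]³·[E]³ / ([D]²·[G]²·[A₂]) = (0.00759)³·(0.0773)³ / ((1.17)²·(6.25e-4)²·(6.36e-5)) = 5.94
Q = 5.94 > Keq = 0.988, so the reverse reaction proceeds.

reverse (toward reactants)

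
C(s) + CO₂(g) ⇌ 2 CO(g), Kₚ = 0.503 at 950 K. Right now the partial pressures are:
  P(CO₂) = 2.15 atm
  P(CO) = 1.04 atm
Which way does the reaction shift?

neither direction; the system is at equilibrium

(C is a pure solid — omitted from Qₚ.)
Qₚ = P(CO)² / P(CO₂) = (1.04)² / (2.15) = 0.503
Qₚ = 0.503 = Kₚ, so the system is already at equilibrium.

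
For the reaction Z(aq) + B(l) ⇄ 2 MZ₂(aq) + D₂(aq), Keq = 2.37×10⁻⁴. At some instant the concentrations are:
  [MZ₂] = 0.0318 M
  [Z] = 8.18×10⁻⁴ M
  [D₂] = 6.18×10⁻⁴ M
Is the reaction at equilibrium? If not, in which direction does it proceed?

(B is a pure liquid — omitted from Q.)
Q = [MZ₂]²·[D₂] / [Z] = (0.0318)²·(6.18×10⁻⁴) / (8.18×10⁻⁴) = 7.64×10⁻⁴
Q = 7.64×10⁻⁴ > Keq = 2.37×10⁻⁴, so the reverse reaction proceeds.

to the left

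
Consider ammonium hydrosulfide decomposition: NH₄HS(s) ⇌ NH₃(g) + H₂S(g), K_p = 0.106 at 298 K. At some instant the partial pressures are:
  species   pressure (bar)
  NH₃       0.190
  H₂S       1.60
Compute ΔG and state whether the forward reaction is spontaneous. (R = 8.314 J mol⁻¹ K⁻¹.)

(NH₄HS is a pure solid — omitted from Q_p.)
Q_p = P(NH₃)·P(H₂S) = (0.190)·(1.60) = 0.304
ΔG = RT ln(Q_p/K_p) = (8.314 J mol⁻¹ K⁻¹)(298 K) × ln(0.304/0.106)
   = (2.478 kJ/mol)(1.054) = 2.61 kJ/mol
ΔG > 0, so the forward reaction is non-spontaneous (proceeds in reverse).

ΔG = 2.61 kJ/mol; the forward reaction is non-spontaneous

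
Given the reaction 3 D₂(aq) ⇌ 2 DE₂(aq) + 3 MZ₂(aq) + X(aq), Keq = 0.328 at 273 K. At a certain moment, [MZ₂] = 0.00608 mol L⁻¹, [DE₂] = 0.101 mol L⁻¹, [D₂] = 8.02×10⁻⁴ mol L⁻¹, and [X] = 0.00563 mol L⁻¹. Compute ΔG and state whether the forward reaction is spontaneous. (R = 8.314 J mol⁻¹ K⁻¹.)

ΔG = -5.84 kJ/mol; the forward reaction is spontaneous

Q = [DE₂]²·[MZ₂]³·[X] / [D₂]³ = (0.101)²·(0.00608)³·(0.00563) / (8.02×10⁻⁴)³ = 0.0250
ΔG = RT ln(Q/Keq) = (8.314 J mol⁻¹ K⁻¹)(273 K) × ln(0.0250/0.328)
   = (2.270 kJ/mol)(-2.574) = -5.84 kJ/mol
ΔG < 0, so the forward reaction is spontaneous (proceeds forward).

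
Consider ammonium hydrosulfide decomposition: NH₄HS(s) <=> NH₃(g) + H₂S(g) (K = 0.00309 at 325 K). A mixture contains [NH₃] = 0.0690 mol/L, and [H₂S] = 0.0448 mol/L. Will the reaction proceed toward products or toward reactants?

(NH₄HS is a pure solid — omitted from Q.)
Q = [NH₃]·[H₂S] = (0.0690)·(0.0448) = 0.00309
Q = 0.00309 = K, so the system is already at equilibrium.

no net change (already at equilibrium)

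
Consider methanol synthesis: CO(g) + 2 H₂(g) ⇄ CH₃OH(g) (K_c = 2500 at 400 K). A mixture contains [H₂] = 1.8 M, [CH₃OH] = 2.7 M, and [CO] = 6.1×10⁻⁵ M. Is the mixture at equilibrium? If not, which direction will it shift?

no; Q > K, reaction proceeds in reverse

Q_c = [CH₃OH] / ([CO]·[H₂]²) = (2.7) / ((6.1×10⁻⁵)·(1.8)²) = 14000
Q_c = 14000 > K_c = 2500: net reverse reaction.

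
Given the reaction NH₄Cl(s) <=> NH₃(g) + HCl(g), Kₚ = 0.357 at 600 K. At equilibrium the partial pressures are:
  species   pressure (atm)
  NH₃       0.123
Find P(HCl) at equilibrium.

P(HCl) = 2.90 atm

(NH₄Cl is a pure solid — omitted from Kₚ.)
At equilibrium, Kₚ = P(NH₃)·P(HCl) = 0.357.
(0.123)·(P(HCl)) = 0.357
P(HCl) = 2.90 atm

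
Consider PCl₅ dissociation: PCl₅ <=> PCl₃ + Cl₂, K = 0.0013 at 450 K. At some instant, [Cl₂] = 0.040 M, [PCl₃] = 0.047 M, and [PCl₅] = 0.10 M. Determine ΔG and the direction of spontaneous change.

ΔG = 9.99 kJ/mol; the forward reaction is non-spontaneous

Q = [PCl₃]·[Cl₂] / [PCl₅] = (0.047)·(0.040) / (0.10) = 0.0188
ΔG = RT ln(Q/K) = (8.314 J mol⁻¹ K⁻¹)(450 K) × ln(0.0188/0.0013)
   = (3.741 kJ/mol)(2.671) = 9.99 kJ/mol
ΔG > 0, so the forward reaction is non-spontaneous (proceeds in reverse).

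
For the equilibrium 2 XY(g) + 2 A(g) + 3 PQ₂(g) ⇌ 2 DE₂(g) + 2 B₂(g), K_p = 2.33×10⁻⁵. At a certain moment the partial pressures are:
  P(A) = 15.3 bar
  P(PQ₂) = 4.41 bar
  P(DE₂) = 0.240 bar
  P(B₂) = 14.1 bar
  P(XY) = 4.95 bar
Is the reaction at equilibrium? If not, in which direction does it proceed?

Q_p = P(DE₂)²·P(B₂)² / (P(XY)²·P(A)²·P(PQ₂)³) = (0.240)²·(14.1)² / ((4.95)²·(15.3)²·(4.41)³) = 2.33×10⁻⁵
Q_p = 2.33×10⁻⁵ = K_p, so the system is already at equilibrium.

neither direction; the system is at equilibrium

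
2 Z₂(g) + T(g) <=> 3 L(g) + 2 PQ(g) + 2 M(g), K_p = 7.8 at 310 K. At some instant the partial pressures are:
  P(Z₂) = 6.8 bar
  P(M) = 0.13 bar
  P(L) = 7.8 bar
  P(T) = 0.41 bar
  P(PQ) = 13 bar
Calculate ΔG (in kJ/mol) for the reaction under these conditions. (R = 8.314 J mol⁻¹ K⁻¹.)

Q_p = P(L)³·P(PQ)²·P(M)² / (P(Z₂)²·P(T)) = (7.8)³·(13)²·(0.13)² / ((6.8)²·(0.41)) = 71.5
ΔG = RT ln(Q_p/K_p) = (8.314 J mol⁻¹ K⁻¹)(310 K) × ln(71.5/7.8)
   = (2.577 kJ/mol)(2.216) = 5.71 kJ/mol
ΔG > 0, so the forward reaction is non-spontaneous (proceeds in reverse).

ΔG = 5.71 kJ/mol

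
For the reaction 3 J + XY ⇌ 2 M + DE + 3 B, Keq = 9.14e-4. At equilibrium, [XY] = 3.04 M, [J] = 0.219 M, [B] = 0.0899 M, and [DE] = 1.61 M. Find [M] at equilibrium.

[M] = 0.158 M

At equilibrium, Keq = [M]²·[DE]·[B]³ / ([J]³·[XY]) = 9.14e-4.
([M])²·(1.61)·(0.0899)³ / ((0.219)³·(3.04)) = 9.14e-4
[M]² = 0.0249 ⇒ [M] = 0.158 M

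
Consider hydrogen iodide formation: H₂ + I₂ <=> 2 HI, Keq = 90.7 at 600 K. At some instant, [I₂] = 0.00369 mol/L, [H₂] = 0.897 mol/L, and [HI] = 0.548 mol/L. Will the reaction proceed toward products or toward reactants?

neither direction; the system is at equilibrium

Q = [HI]² / ([H₂]·[I₂]) = (0.548)² / ((0.897)·(0.00369)) = 90.7
Q = 90.7 = Keq, so the system is already at equilibrium.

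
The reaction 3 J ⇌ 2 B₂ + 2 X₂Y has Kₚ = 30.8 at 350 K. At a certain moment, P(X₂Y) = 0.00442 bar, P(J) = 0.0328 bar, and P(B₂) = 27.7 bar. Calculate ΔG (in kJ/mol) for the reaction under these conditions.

ΔG = 7.64 kJ/mol

Qₚ = P(B₂)²·P(X₂Y)² / P(J)³ = (27.7)²·(0.00442)² / (0.0328)³ = 425
ΔG = RT ln(Qₚ/Kₚ) = (8.314 J mol⁻¹ K⁻¹)(350 K) × ln(425/30.8)
   = (2.910 kJ/mol)(2.625) = 7.64 kJ/mol
ΔG > 0, so the forward reaction is non-spontaneous (proceeds in reverse).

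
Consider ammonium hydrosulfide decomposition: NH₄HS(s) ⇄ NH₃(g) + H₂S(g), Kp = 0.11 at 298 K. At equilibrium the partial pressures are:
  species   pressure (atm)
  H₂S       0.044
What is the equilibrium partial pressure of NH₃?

P(NH₃) = 2.5 atm

(NH₄HS is a pure solid — omitted from Kp.)
At equilibrium, Kp = P(NH₃)·P(H₂S) = 0.11.
(P(NH₃))·(0.044) = 0.11
P(NH₃) = 2.50 = 2.5 atm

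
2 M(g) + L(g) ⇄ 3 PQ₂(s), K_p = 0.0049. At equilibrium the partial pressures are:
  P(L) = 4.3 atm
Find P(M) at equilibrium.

(PQ₂ is a pure solid — omitted from K_p.)
At equilibrium, K_p = 1 / (P(M)²·P(L)) = 0.0049.
1 / ((P(M))²·(4.3)) = 0.0049
P(M)² = 47.5 ⇒ P(M) = 6.9 atm

P(M) = 6.9 atm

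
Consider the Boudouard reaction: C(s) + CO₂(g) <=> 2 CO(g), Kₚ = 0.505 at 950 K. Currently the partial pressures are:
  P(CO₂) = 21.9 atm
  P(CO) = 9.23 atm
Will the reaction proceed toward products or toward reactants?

in the reverse direction

(C is a pure solid — omitted from Qₚ.)
Qₚ = P(CO)² / P(CO₂) = (9.23)² / (21.9) = 3.89
Qₚ = 3.89 > Kₚ = 0.505, so the reverse reaction proceeds.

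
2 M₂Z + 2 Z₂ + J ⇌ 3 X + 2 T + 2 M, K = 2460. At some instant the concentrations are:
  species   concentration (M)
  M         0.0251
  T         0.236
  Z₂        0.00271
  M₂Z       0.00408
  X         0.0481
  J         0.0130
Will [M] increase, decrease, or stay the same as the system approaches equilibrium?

Q = [X]³·[T]²·[M]² / ([M₂Z]²·[Z₂]²·[J]) = (0.0481)³·(0.236)²·(0.0251)² / ((0.00408)²·(0.00271)²·(0.0130)) = 2460
Q = 2460 = K; the system is at equilibrium.

stay the same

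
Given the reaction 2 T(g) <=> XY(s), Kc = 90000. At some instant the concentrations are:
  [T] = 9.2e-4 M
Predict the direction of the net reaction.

(XY is a pure solid — omitted from Qc.)
Qc = 1 / [T]² = 1 / (9.2e-4)² = 1.2e6
Qc = 1.2e6 > Kc = 90000, so the reverse reaction proceeds.

toward reactants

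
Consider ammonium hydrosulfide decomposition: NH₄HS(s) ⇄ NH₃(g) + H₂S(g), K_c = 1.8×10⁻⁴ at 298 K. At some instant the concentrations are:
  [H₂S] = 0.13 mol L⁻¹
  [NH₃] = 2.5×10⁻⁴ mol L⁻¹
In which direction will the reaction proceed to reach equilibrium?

(NH₄HS is a pure solid — omitted from Q_c.)
Q_c = [NH₃]·[H₂S] = (2.5×10⁻⁴)·(0.13) = 3.2×10⁻⁵
Q_c = 3.2×10⁻⁵ < K_c = 1.8×10⁻⁴, so the forward reaction proceeds.

forward (toward products)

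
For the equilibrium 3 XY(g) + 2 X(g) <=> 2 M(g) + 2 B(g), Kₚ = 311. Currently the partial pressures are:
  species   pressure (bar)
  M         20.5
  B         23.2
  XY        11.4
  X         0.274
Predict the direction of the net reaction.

Qₚ = P(M)²·P(B)² / (P(XY)³·P(X)²) = (20.5)²·(23.2)² / ((11.4)³·(0.274)²) = 2030
Qₚ = 2030 > Kₚ = 311, so the reverse reaction proceeds.

to the left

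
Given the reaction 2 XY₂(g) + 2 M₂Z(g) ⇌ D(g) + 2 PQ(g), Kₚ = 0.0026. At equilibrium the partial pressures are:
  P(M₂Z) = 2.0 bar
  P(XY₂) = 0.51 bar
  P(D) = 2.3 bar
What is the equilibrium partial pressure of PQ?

At equilibrium, Kₚ = P(D)·P(PQ)² / (P(XY₂)²·P(M₂Z)²) = 0.0026.
(2.3)·(P(PQ))² / ((0.51)²·(2.0)²) = 0.0026
P(PQ)² = 0.00118 ⇒ P(PQ) = 0.034 bar

P(PQ) = 0.034 bar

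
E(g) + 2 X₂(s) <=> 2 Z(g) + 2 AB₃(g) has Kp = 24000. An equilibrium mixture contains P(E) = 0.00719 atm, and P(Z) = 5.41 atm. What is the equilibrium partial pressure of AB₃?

(X₂ is a pure solid — omitted from Kp.)
At equilibrium, Kp = P(Z)²·P(AB₃)² / P(E) = 24000.
(5.41)²·(P(AB₃))² / (0.00719) = 24000
P(AB₃)² = 5.90 ⇒ P(AB₃) = 2.43 atm

P(AB₃) = 2.43 atm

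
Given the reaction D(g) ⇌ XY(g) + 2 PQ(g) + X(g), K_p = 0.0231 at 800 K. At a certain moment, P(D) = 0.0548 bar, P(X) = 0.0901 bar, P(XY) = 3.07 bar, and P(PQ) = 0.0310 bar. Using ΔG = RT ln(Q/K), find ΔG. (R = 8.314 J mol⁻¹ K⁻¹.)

Q_p = P(XY)·P(PQ)²·P(X) / P(D) = (3.07)·(0.0310)²·(0.0901) / (0.0548) = 0.00485
ΔG = RT ln(Q_p/K_p) = (8.314 J mol⁻¹ K⁻¹)(800 K) × ln(0.00485/0.0231)
   = (6.651 kJ/mol)(-1.561) = -10.4 kJ/mol
ΔG < 0, so the forward reaction is spontaneous (proceeds forward).

ΔG = -10.4 kJ/mol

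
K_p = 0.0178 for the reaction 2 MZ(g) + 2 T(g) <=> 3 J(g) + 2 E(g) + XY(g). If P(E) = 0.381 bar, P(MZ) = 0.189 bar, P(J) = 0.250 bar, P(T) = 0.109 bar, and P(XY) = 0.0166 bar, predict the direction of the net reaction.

to the left

Q_p = P(J)³·P(E)²·P(XY) / (P(MZ)²·P(T)²) = (0.250)³·(0.381)²·(0.0166) / ((0.189)²·(0.109)²) = 0.0887
Q_p = 0.0887 > K_p = 0.0178, so the reverse reaction proceeds.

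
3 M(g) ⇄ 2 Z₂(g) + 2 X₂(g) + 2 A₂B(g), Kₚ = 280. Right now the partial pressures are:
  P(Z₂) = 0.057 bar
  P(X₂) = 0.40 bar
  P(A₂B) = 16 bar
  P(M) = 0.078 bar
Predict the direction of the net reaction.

at equilibrium

Qₚ = P(Z₂)²·P(X₂)²·P(A₂B)² / P(M)³ = (0.057)²·(0.40)²·(16)² / (0.078)³ = 280
Qₚ = 280 = Kₚ, so the system is already at equilibrium.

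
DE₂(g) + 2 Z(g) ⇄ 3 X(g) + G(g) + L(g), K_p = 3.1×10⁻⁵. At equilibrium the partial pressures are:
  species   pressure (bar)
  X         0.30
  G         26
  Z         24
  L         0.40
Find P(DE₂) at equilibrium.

P(DE₂) = 16 bar

At equilibrium, K_p = P(X)³·P(G)·P(L) / (P(DE₂)·P(Z)²) = 3.1×10⁻⁵.
(0.30)³·(26)·(0.40) / ((P(DE₂))·(24)²) = 3.1×10⁻⁵
P(DE₂) = 15.7 = 16 bar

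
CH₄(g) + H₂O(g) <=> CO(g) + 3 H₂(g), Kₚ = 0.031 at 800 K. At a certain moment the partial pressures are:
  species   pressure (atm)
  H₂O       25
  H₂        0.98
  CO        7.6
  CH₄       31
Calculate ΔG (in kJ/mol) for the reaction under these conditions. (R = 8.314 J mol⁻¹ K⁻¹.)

ΔG = -8.06 kJ/mol

Qₚ = P(CO)·P(H₂)³ / (P(CH₄)·P(H₂O)) = (7.6)·(0.98)³ / ((31)·(25)) = 0.00923
ΔG = RT ln(Qₚ/Kₚ) = (8.314 J mol⁻¹ K⁻¹)(800 K) × ln(0.00923/0.031)
   = (6.651 kJ/mol)(-1.212) = -8.06 kJ/mol
ΔG < 0, so the forward reaction is spontaneous (proceeds forward).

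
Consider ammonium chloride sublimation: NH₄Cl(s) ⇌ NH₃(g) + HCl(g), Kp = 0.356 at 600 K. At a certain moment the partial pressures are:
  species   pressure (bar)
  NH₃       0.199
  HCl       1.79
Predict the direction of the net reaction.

(NH₄Cl is a pure solid — omitted from Qp.)
Qp = P(NH₃)·P(HCl) = (0.199)·(1.79) = 0.356
Qp = 0.356 = Kp, so the system is already at equilibrium.

neither direction; the system is at equilibrium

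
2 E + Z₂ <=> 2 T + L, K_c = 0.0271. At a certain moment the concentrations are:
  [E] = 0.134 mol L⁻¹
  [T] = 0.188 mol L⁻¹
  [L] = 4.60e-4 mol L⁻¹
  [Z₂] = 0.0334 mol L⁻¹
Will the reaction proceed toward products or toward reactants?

no net change (already at equilibrium)

Q_c = [T]²·[L] / ([E]²·[Z₂]) = (0.188)²·(4.60e-4) / ((0.134)²·(0.0334)) = 0.0271
Q_c = 0.0271 = K_c, so the system is already at equilibrium.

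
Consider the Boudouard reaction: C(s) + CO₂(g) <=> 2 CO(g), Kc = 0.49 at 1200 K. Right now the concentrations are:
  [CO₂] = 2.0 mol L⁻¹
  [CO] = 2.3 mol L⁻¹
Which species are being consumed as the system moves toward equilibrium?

CO (products)

(C is a pure solid — omitted from Qc.)
Qc = [CO]² / [CO₂] = (2.3)² / (2.0) = 2.6
Qc = 2.6 > Kc = 0.49: net reverse reaction.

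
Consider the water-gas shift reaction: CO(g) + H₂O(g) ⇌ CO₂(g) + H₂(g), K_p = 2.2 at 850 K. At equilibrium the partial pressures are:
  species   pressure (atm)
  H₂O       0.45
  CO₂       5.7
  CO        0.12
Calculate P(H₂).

P(H₂) = 0.021 atm

At equilibrium, K_p = P(CO₂)·P(H₂) / (P(CO)·P(H₂O)) = 2.2.
(5.7)·(P(H₂)) / ((0.12)·(0.45)) = 2.2
P(H₂) = 0.0208 = 0.021 atm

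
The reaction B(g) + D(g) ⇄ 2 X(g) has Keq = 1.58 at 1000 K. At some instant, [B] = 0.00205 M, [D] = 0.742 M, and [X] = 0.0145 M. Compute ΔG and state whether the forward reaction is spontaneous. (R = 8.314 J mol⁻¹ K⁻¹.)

ΔG = -20.3 kJ/mol; the forward reaction is spontaneous

Q = [X]² / ([B]·[D]) = (0.0145)² / ((0.00205)·(0.742)) = 0.138
ΔG = RT ln(Q/Keq) = (8.314 J mol⁻¹ K⁻¹)(1000 K) × ln(0.138/1.58)
   = (8.314 kJ/mol)(-2.438) = -20.3 kJ/mol
ΔG < 0, so the forward reaction is spontaneous (proceeds forward).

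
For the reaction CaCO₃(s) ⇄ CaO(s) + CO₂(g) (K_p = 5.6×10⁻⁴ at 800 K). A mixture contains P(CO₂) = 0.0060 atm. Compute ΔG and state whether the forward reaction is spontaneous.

ΔG = 15.8 kJ/mol; the forward reaction is non-spontaneous

(CaCO₃, CaO are pure solids — omitted from Q_p.)
Q_p = P(CO₂) = 0.00600
ΔG = RT ln(Q_p/K_p) = (8.314 J mol⁻¹ K⁻¹)(800 K) × ln(0.00600/5.6×10⁻⁴)
   = (6.651 kJ/mol)(2.372) = 15.8 kJ/mol
ΔG > 0, so the forward reaction is non-spontaneous (proceeds in reverse).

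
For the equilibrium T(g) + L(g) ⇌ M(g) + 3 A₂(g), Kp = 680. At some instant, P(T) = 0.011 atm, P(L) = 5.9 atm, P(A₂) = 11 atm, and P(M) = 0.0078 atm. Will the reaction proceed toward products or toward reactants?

Qp = P(M)·P(A₂)³ / (P(T)·P(L)) = (0.0078)·(11)³ / ((0.011)·(5.9)) = 160
Qp = 160 < Kp = 680, so the forward reaction proceeds.

toward products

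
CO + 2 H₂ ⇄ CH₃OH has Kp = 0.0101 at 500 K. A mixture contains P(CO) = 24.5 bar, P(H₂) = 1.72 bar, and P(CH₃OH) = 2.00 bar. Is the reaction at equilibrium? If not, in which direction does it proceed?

Qp = P(CH₃OH) / (P(CO)·P(H₂)²) = (2.00) / ((24.5)·(1.72)²) = 0.0276
Qp = 0.0276 > Kp = 0.0101, so the reverse reaction proceeds.

reverse (toward reactants)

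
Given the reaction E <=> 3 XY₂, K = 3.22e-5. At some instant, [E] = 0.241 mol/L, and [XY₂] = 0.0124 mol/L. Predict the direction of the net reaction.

Q = [XY₂]³ / [E] = (0.0124)³ / (0.241) = 7.91e-6
Q = 7.91e-6 < K = 3.22e-5, so the forward reaction proceeds.

forward (toward products)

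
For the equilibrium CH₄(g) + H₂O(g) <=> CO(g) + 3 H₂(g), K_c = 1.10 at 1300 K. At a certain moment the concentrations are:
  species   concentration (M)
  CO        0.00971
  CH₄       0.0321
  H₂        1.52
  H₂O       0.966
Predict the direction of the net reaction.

Q_c = [CO]·[H₂]³ / ([CH₄]·[H₂O]) = (0.00971)·(1.52)³ / ((0.0321)·(0.966)) = 1.10
Q_c = 1.10 = K_c, so the system is already at equilibrium.

at equilibrium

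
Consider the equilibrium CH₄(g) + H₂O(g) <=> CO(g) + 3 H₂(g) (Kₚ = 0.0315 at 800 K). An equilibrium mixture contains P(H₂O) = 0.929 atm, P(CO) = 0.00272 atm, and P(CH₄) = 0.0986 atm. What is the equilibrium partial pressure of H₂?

P(H₂) = 1.02 atm

At equilibrium, Kₚ = P(CO)·P(H₂)³ / (P(CH₄)·P(H₂O)) = 0.0315.
(0.00272)·(P(H₂))³ / ((0.0986)·(0.929)) = 0.0315
P(H₂)³ = 1.06 ⇒ P(H₂) = 1.02 atm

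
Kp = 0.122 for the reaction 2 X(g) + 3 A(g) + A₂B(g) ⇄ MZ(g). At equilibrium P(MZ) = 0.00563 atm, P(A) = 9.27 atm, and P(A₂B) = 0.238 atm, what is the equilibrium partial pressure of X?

P(X) = 0.0156 atm

At equilibrium, Kp = P(MZ) / (P(X)²·P(A)³·P(A₂B)) = 0.122.
(0.00563) / ((P(X))²·(9.27)³·(0.238)) = 0.122
P(X)² = 2.43×10⁻⁴ ⇒ P(X) = 0.0156 atm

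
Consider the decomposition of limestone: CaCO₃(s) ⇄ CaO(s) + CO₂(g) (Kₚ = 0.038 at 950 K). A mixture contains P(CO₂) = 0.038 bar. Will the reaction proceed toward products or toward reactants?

(CaCO₃, CaO are pure solids — omitted from Qₚ.)
Qₚ = P(CO₂) = 0.038
Qₚ = 0.038 = Kₚ, so the system is already at equilibrium.

neither direction; the system is at equilibrium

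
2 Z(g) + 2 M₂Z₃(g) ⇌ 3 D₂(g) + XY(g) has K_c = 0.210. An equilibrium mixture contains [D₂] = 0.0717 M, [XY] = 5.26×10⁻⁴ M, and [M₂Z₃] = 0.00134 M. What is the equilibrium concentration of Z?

At equilibrium, K_c = [D₂]³·[XY] / ([Z]²·[M₂Z₃]²) = 0.210.
(0.0717)³·(5.26×10⁻⁴) / (([Z])²·(0.00134)²) = 0.210
[Z]² = 0.514 ⇒ [Z] = 0.717 M

[Z] = 0.717 M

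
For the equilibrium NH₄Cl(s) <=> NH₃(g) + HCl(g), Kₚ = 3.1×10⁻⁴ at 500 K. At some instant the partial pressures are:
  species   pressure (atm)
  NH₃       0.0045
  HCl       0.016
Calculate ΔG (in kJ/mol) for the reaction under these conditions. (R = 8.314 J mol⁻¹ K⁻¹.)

ΔG = -6.07 kJ/mol

(NH₄Cl is a pure solid — omitted from Qₚ.)
Qₚ = P(NH₃)·P(HCl) = (0.0045)·(0.016) = 7.20×10⁻⁵
ΔG = RT ln(Qₚ/Kₚ) = (8.314 J mol⁻¹ K⁻¹)(500 K) × ln(7.20×10⁻⁵/3.1×10⁻⁴)
   = (4.157 kJ/mol)(-1.460) = -6.07 kJ/mol
ΔG < 0, so the forward reaction is spontaneous (proceeds forward).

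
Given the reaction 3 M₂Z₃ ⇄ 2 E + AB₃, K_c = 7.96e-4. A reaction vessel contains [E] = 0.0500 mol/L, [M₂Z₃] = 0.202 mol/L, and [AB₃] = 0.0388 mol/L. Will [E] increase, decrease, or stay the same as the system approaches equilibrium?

Q_c = [E]²·[AB₃] / [M₂Z₃]³ = (0.0500)²·(0.0388) / (0.202)³ = 0.0118
Q_c = 0.0118 > K_c = 7.96e-4: net reverse reaction.
E is a product, so it decreases.

decrease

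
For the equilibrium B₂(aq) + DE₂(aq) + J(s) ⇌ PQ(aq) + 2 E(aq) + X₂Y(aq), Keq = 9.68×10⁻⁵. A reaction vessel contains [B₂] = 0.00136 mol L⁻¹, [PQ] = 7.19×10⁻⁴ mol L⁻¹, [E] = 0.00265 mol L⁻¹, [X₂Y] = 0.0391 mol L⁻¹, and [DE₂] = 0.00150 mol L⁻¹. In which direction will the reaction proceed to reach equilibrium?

(J is a pure solid — omitted from Q.)
Q = [PQ]·[E]²·[X₂Y] / ([B₂]·[DE₂]) = (7.19×10⁻⁴)·(0.00265)²·(0.0391) / ((0.00136)·(0.00150)) = 9.68×10⁻⁵
Q = 9.68×10⁻⁵ = Keq, so the system is already at equilibrium.

neither direction; the system is at equilibrium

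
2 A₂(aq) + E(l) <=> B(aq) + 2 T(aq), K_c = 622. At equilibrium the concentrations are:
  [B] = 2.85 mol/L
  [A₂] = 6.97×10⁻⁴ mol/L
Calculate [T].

[T] = 0.0103 mol/L

(E is a pure liquid — omitted from K_c.)
At equilibrium, K_c = [B]·[T]² / [A₂]² = 622.
(2.85)·([T])² / (6.97×10⁻⁴)² = 622
[T]² = 1.06×10⁻⁴ ⇒ [T] = 0.0103 mol/L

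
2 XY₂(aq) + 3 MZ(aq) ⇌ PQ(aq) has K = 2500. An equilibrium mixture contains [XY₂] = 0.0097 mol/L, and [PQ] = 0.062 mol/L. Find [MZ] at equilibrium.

At equilibrium, K = [PQ] / ([XY₂]²·[MZ]³) = 2500.
(0.062) / ((0.0097)²·([MZ])³) = 2500
[MZ]³ = 0.264 ⇒ [MZ] = 0.64 mol/L

[MZ] = 0.64 mol/L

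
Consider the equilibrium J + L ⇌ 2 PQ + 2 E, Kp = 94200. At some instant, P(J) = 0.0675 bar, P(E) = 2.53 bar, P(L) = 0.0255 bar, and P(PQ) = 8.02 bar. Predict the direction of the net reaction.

Qp = P(PQ)²·P(E)² / (P(J)·P(L)) = (8.02)²·(2.53)² / ((0.0675)·(0.0255)) = 2.39×10⁵
Qp = 2.39×10⁵ > Kp = 94200, so the reverse reaction proceeds.

reverse (toward reactants)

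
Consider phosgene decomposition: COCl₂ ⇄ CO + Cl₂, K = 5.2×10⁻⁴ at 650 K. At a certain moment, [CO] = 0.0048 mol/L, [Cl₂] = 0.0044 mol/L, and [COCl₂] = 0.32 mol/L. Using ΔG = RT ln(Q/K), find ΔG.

Q = [CO]·[Cl₂] / [COCl₂] = (0.0048)·(0.0044) / (0.32) = 6.60×10⁻⁵
ΔG = RT ln(Q/K) = (8.314 J mol⁻¹ K⁻¹)(650 K) × ln(6.60×10⁻⁵/5.2×10⁻⁴)
   = (5.404 kJ/mol)(-2.064) = -11.2 kJ/mol
ΔG < 0, so the forward reaction is spontaneous (proceeds forward).

ΔG = -11.2 kJ/mol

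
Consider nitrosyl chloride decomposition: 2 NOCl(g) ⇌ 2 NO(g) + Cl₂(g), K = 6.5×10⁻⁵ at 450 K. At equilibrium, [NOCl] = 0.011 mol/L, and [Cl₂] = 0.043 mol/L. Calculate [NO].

At equilibrium, K = [NO]²·[Cl₂] / [NOCl]² = 6.5×10⁻⁵.
([NO])²·(0.043) / (0.011)² = 6.5×10⁻⁵
[NO]² = 1.83×10⁻⁷ ⇒ [NO] = 4.3×10⁻⁴ mol/L

[NO] = 4.3×10⁻⁴ mol/L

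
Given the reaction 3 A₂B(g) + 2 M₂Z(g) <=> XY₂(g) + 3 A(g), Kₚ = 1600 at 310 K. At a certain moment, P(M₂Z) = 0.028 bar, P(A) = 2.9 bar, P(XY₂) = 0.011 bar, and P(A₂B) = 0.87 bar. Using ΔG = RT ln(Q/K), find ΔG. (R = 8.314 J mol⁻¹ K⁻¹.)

ΔG = -2.90 kJ/mol

Qₚ = P(XY₂)·P(A)³ / (P(A₂B)³·P(M₂Z)²) = (0.011)·(2.9)³ / ((0.87)³·(0.028)²) = 520
ΔG = RT ln(Qₚ/Kₚ) = (8.314 J mol⁻¹ K⁻¹)(310 K) × ln(520/1600)
   = (2.577 kJ/mol)(-1.124) = -2.90 kJ/mol
ΔG < 0, so the forward reaction is spontaneous (proceeds forward).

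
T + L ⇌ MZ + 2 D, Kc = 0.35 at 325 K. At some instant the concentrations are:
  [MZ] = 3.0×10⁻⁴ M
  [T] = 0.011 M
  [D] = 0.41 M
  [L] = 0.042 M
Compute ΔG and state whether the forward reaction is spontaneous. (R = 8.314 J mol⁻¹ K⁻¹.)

Qc = [MZ]·[D]² / ([T]·[L]) = (3.0×10⁻⁴)·(0.41)² / ((0.011)·(0.042)) = 0.109
ΔG = RT ln(Qc/Kc) = (8.314 J mol⁻¹ K⁻¹)(325 K) × ln(0.109/0.35)
   = (2.702 kJ/mol)(-1.167) = -3.15 kJ/mol
ΔG < 0, so the forward reaction is spontaneous (proceeds forward).

ΔG = -3.15 kJ/mol; the forward reaction is spontaneous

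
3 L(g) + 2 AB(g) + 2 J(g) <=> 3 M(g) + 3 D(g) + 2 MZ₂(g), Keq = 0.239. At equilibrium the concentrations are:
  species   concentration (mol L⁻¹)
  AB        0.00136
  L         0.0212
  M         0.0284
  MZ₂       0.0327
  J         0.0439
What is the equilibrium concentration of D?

[D] = 0.00692 mol L⁻¹

At equilibrium, Keq = [M]³·[D]³·[MZ₂]² / ([L]³·[AB]²·[J]²) = 0.239.
(0.0284)³·([D])³·(0.0327)² / ((0.0212)³·(0.00136)²·(0.0439)²) = 0.239
[D]³ = 3.31×10⁻⁷ ⇒ [D] = 0.00692 mol L⁻¹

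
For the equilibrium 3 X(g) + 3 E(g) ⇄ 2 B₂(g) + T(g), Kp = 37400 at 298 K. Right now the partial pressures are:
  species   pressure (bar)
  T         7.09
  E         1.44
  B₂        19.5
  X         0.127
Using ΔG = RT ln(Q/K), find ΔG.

ΔG = 6.11 kJ/mol

Qp = P(B₂)²·P(T) / (P(X)³·P(E)³) = (19.5)²·(7.09) / ((0.127)³·(1.44)³) = 4.41e5
ΔG = RT ln(Qp/Kp) = (8.314 J mol⁻¹ K⁻¹)(298 K) × ln(4.41e5/37400)
   = (2.478 kJ/mol)(2.467) = 6.11 kJ/mol
ΔG > 0, so the forward reaction is non-spontaneous (proceeds in reverse).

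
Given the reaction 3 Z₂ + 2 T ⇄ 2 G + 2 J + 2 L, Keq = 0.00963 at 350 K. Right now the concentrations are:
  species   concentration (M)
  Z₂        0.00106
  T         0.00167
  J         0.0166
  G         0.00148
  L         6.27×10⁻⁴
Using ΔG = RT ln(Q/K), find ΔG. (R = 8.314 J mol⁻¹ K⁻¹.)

Q = [G]²·[J]²·[L]² / ([Z₂]³·[T]²) = (0.00148)²·(0.0166)²·(6.27×10⁻⁴)² / ((0.00106)³·(0.00167)²) = 0.0714
ΔG = RT ln(Q/Keq) = (8.314 J mol⁻¹ K⁻¹)(350 K) × ln(0.0714/0.00963)
   = (2.910 kJ/mol)(2.003) = 5.83 kJ/mol
ΔG > 0, so the forward reaction is non-spontaneous (proceeds in reverse).

ΔG = 5.83 kJ/mol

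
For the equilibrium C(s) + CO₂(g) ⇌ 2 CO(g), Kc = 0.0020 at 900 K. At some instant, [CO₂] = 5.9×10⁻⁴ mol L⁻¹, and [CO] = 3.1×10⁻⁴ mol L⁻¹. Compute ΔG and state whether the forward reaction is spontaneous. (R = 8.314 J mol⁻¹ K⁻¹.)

ΔG = -18.8 kJ/mol; the forward reaction is spontaneous

(C is a pure solid — omitted from Qc.)
Qc = [CO]² / [CO₂] = (3.1×10⁻⁴)² / (5.9×10⁻⁴) = 1.63×10⁻⁴
ΔG = RT ln(Qc/Kc) = (8.314 J mol⁻¹ K⁻¹)(900 K) × ln(1.63×10⁻⁴/0.0020)
   = (7.483 kJ/mol)(-2.507) = -18.8 kJ/mol
ΔG < 0, so the forward reaction is spontaneous (proceeds forward).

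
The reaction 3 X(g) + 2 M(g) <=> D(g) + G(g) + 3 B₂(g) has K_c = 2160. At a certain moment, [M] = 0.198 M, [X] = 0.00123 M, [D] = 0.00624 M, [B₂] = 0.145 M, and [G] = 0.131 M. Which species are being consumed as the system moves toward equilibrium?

D, G, B₂ (products)

Q_c = [D]·[G]·[B₂]³ / ([X]³·[M]²) = (0.00624)·(0.131)·(0.145)³ / ((0.00123)³·(0.198)²) = 34200
Q_c = 34200 > K_c = 2160: net reverse reaction.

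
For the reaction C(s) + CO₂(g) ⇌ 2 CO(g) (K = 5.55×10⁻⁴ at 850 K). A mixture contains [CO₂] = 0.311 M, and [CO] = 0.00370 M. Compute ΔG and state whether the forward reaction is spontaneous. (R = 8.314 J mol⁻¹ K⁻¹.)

ΔG = -17.9 kJ/mol; the forward reaction is spontaneous

(C is a pure solid — omitted from Q.)
Q = [CO]² / [CO₂] = (0.00370)² / (0.311) = 4.40×10⁻⁵
ΔG = RT ln(Q/K) = (8.314 J mol⁻¹ K⁻¹)(850 K) × ln(4.40×10⁻⁵/5.55×10⁻⁴)
   = (7.067 kJ/mol)(-2.535) = -17.9 kJ/mol
ΔG < 0, so the forward reaction is spontaneous (proceeds forward).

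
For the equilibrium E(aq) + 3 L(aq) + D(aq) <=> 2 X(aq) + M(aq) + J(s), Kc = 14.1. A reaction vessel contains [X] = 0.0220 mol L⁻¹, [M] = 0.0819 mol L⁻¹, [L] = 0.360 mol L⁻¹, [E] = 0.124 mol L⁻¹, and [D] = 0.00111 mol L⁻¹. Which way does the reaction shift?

forward (toward products)

(J is a pure solid — omitted from Qc.)
Qc = [X]²·[M] / ([E]·[L]³·[D]) = (0.0220)²·(0.0819) / ((0.124)·(0.360)³·(0.00111)) = 6.17
Qc = 6.17 < Kc = 14.1, so the forward reaction proceeds.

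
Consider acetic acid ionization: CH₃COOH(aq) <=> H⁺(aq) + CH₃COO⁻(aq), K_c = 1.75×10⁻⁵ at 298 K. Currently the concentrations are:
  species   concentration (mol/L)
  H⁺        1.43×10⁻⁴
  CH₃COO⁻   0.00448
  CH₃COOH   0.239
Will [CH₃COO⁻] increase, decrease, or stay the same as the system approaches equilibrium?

Q_c = [H⁺]·[CH₃COO⁻] / [CH₃COOH] = (1.43×10⁻⁴)·(0.00448) / (0.239) = 2.68×10⁻⁶
Q_c = 2.68×10⁻⁶ < K_c = 1.75×10⁻⁵: net forward reaction.
CH₃COO⁻ is a product, so it increases.

increase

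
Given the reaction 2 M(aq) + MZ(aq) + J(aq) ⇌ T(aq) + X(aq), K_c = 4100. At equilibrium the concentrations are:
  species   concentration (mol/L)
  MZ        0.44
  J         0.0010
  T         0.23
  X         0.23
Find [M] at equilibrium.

At equilibrium, K_c = [T]·[X] / ([M]²·[MZ]·[J]) = 4100.
(0.23)·(0.23) / (([M])²·(0.44)·(0.0010)) = 4100
[M]² = 0.0293 ⇒ [M] = 0.17 mol/L

[M] = 0.17 mol/L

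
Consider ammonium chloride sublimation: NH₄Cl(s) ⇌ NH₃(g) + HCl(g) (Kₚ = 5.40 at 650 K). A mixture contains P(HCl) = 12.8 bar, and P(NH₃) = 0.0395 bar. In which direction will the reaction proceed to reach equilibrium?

to the right

(NH₄Cl is a pure solid — omitted from Qₚ.)
Qₚ = P(NH₃)·P(HCl) = (0.0395)·(12.8) = 0.506
Qₚ = 0.506 < Kₚ = 5.40, so the forward reaction proceeds.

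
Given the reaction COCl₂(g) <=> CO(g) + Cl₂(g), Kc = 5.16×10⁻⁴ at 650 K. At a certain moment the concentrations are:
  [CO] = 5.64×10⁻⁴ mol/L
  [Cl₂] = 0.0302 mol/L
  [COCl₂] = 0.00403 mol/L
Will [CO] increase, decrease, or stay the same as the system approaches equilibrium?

Qc = [CO]·[Cl₂] / [COCl₂] = (5.64×10⁻⁴)·(0.0302) / (0.00403) = 0.00423
Qc = 0.00423 > Kc = 5.16×10⁻⁴: net reverse reaction.
CO is a product, so it decreases.

decrease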